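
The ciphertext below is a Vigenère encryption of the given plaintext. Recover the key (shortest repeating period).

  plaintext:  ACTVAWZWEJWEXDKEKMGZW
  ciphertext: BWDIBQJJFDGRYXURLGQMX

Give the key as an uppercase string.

BUKN

  i= 0: B-A =  1 → B
  i= 1: W-C = 20 → U
  i= 2: D-T = 10 → K
  i= 3: I-V = 13 → N
  i= 4: B-A =  1 → B
  i= 5: Q-W = 20 → U
  i= 6: J-Z = 10 → K
  i= 7: J-W = 13 → N
  i= 8: F-E =  1 → B
  i= 9: D-J = 20 → U
  i=10: G-W = 10 → K
  i=11: R-E = 13 → N
  i=12: Y-X =  1 → B
  i=13: X-D = 20 → U
  i=14: U-K = 10 → K
  i=15: R-E = 13 → N
  i=16: L-K =  1 → B
  i=17: G-M = 20 → U
  i=18: Q-G = 10 → K
  i=19: M-Z = 13 → N
  i=20: X-W =  1 → B
  shifts repeat with period 4: BUKN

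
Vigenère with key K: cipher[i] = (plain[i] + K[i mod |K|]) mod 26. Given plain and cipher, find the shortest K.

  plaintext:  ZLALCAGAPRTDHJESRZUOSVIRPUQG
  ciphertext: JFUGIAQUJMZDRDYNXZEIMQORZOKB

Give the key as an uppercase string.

KUUVGA

  i= 0: J-Z = 10 → K
  i= 1: F-L = 20 → U
  i= 2: U-A = 20 → U
  i= 3: G-L = 21 → V
  i= 4: I-C =  6 → G
  i= 5: A-A =  0 → A
  i= 6: Q-G = 10 → K
  i= 7: U-A = 20 → U
  i= 8: J-P = 20 → U
  i= 9: M-R = 21 → V
  i=10: Z-T =  6 → G
  i=11: D-D =  0 → A
  i=12: R-H = 10 → K
  i=13: D-J = 20 → U
  i=14: Y-E = 20 → U
  i=15: N-S = 21 → V
  i=16: X-R =  6 → G
  i=17: Z-Z =  0 → A
  i=18: E-U = 10 → K
  i=19: I-O = 20 → U
  i=20: M-S = 20 → U
  i=21: Q-V = 21 → V
  i=22: O-I =  6 → G
  i=23: R-R =  0 → A
  i=24: Z-P = 10 → K
  i=25: O-U = 20 → U
  i=26: K-Q = 20 → U
  i=27: B-G = 21 → V
  shifts repeat with period 6: KUUVGA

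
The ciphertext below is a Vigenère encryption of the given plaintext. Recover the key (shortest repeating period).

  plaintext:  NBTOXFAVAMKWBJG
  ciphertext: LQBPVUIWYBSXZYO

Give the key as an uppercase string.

YPIB

  i= 0: L-N = 24 → Y
  i= 1: Q-B = 15 → P
  i= 2: B-T =  8 → I
  i= 3: P-O =  1 → B
  i= 4: V-X = 24 → Y
  i= 5: U-F = 15 → P
  i= 6: I-A =  8 → I
  i= 7: W-V =  1 → B
  i= 8: Y-A = 24 → Y
  i= 9: B-M = 15 → P
  i=10: S-K =  8 → I
  i=11: X-W =  1 → B
  i=12: Z-B = 24 → Y
  i=13: Y-J = 15 → P
  i=14: O-G =  8 → I
  shifts repeat with period 4: YPIB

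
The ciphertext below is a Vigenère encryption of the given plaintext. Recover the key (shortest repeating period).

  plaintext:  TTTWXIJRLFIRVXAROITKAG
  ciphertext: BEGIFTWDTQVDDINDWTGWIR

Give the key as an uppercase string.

  i= 0: B-T =  8 → I
  i= 1: E-T = 11 → L
  i= 2: G-T = 13 → N
  i= 3: I-W = 12 → M
  i= 4: F-X =  8 → I
  i= 5: T-I = 11 → L
  i= 6: W-J = 13 → N
  i= 7: D-R = 12 → M
  i= 8: T-L =  8 → I
  i= 9: Q-F = 11 → L
  i=10: V-I = 13 → N
  i=11: D-R = 12 → M
  i=12: D-V =  8 → I
  i=13: I-X = 11 → L
  i=14: N-A = 13 → N
  i=15: D-R = 12 → M
  i=16: W-O =  8 → I
  i=17: T-I = 11 → L
  i=18: G-T = 13 → N
  i=19: W-K = 12 → M
  i=20: I-A =  8 → I
  i=21: R-G = 11 → L
  shifts repeat with period 4: ILNM

ILNM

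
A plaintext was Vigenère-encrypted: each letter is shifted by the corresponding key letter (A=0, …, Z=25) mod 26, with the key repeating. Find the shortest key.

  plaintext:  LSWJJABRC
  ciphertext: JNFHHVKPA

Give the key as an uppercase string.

YVJY

  i= 0: J-L = 24 → Y
  i= 1: N-S = 21 → V
  i= 2: F-W =  9 → J
  i= 3: H-J = 24 → Y
  i= 4: H-J = 24 → Y
  i= 5: V-A = 21 → V
  i= 6: K-B =  9 → J
  i= 7: P-R = 24 → Y
  i= 8: A-C = 24 → Y
  shifts repeat with period 4: YVJY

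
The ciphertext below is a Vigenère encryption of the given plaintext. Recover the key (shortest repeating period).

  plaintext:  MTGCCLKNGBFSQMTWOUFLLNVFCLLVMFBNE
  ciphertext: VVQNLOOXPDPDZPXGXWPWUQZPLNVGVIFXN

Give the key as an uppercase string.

  i= 0: V-M =  9 → J
  i= 1: V-T =  2 → C
  i= 2: Q-G = 10 → K
  i= 3: N-C = 11 → L
  i= 4: L-C =  9 → J
  i= 5: O-L =  3 → D
  i= 6: O-K =  4 → E
  i= 7: X-N = 10 → K
  i= 8: P-G =  9 → J
  i= 9: D-B =  2 → C
  i=10: P-F = 10 → K
  i=11: D-S = 11 → L
  i=12: Z-Q =  9 → J
  i=13: P-M =  3 → D
  i=14: X-T =  4 → E
  i=15: G-W = 10 → K
  i=16: X-O =  9 → J
  i=17: W-U =  2 → C
  i=18: P-F = 10 → K
  i=19: W-L = 11 → L
  i=20: U-L =  9 → J
  i=21: Q-N =  3 → D
  i=22: Z-V =  4 → E
  i=23: P-F = 10 → K
  i=24: L-C =  9 → J
  i=25: N-L =  2 → C
  i=26: V-L = 10 → K
  i=27: G-V = 11 → L
  i=28: V-M =  9 → J
  i=29: I-F =  3 → D
  i=30: F-B =  4 → E
  i=31: X-N = 10 → K
  i=32: N-E =  9 → J
  shifts repeat with period 8: JCKLJDEK

JCKLJDEK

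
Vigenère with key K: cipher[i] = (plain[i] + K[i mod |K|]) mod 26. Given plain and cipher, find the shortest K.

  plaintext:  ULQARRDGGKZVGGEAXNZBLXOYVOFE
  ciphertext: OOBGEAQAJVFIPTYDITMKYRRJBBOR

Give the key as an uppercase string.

UDLGNJN

  i= 0: O-U = 20 → U
  i= 1: O-L =  3 → D
  i= 2: B-Q = 11 → L
  i= 3: G-A =  6 → G
  i= 4: E-R = 13 → N
  i= 5: A-R =  9 → J
  i= 6: Q-D = 13 → N
  i= 7: A-G = 20 → U
  i= 8: J-G =  3 → D
  i= 9: V-K = 11 → L
  i=10: F-Z =  6 → G
  i=11: I-V = 13 → N
  i=12: P-G =  9 → J
  i=13: T-G = 13 → N
  i=14: Y-E = 20 → U
  i=15: D-A =  3 → D
  i=16: I-X = 11 → L
  i=17: T-N =  6 → G
  i=18: M-Z = 13 → N
  i=19: K-B =  9 → J
  i=20: Y-L = 13 → N
  i=21: R-X = 20 → U
  i=22: R-O =  3 → D
  i=23: J-Y = 11 → L
  i=24: B-V =  6 → G
  i=25: B-O = 13 → N
  i=26: O-F =  9 → J
  i=27: R-E = 13 → N
  shifts repeat with period 7: UDLGNJN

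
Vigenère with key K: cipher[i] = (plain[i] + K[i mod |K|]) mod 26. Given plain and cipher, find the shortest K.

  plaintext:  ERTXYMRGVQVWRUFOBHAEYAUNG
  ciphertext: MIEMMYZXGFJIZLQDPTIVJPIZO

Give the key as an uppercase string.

  i= 0: M-E =  8 → I
  i= 1: I-R = 17 → R
  i= 2: E-T = 11 → L
  i= 3: M-X = 15 → P
  i= 4: M-Y = 14 → O
  i= 5: Y-M = 12 → M
  i= 6: Z-R =  8 → I
  i= 7: X-G = 17 → R
  i= 8: G-V = 11 → L
  i= 9: F-Q = 15 → P
  i=10: J-V = 14 → O
  i=11: I-W = 12 → M
  i=12: Z-R =  8 → I
  i=13: L-U = 17 → R
  i=14: Q-F = 11 → L
  i=15: D-O = 15 → P
  i=16: P-B = 14 → O
  i=17: T-H = 12 → M
  i=18: I-A =  8 → I
  i=19: V-E = 17 → R
  i=20: J-Y = 11 → L
  i=21: P-A = 15 → P
  i=22: I-U = 14 → O
  i=23: Z-N = 12 → M
  i=24: O-G =  8 → I
  shifts repeat with period 6: IRLPOM

IRLPOM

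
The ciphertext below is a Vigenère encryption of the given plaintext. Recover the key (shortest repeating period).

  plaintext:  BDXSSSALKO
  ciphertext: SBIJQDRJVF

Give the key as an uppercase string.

  i= 0: S-B = 17 → R
  i= 1: B-D = 24 → Y
  i= 2: I-X = 11 → L
  i= 3: J-S = 17 → R
  i= 4: Q-S = 24 → Y
  i= 5: D-S = 11 → L
  i= 6: R-A = 17 → R
  i= 7: J-L = 24 → Y
  i= 8: V-K = 11 → L
  i= 9: F-O = 17 → R
  shifts repeat with period 3: RYL

RYL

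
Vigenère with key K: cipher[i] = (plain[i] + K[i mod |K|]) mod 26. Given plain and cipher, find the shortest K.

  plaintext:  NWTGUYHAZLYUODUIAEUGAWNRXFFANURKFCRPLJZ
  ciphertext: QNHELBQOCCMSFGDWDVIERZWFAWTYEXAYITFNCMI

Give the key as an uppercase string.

DROYRDJO

  i= 0: Q-N =  3 → D
  i= 1: N-W = 17 → R
  i= 2: H-T = 14 → O
  i= 3: E-G = 24 → Y
  i= 4: L-U = 17 → R
  i= 5: B-Y =  3 → D
  i= 6: Q-H =  9 → J
  i= 7: O-A = 14 → O
  i= 8: C-Z =  3 → D
  i= 9: C-L = 17 → R
  i=10: M-Y = 14 → O
  i=11: S-U = 24 → Y
  i=12: F-O = 17 → R
  i=13: G-D =  3 → D
  i=14: D-U =  9 → J
  i=15: W-I = 14 → O
  i=16: D-A =  3 → D
  i=17: V-E = 17 → R
  i=18: I-U = 14 → O
  i=19: E-G = 24 → Y
  i=20: R-A = 17 → R
  i=21: Z-W =  3 → D
  i=22: W-N =  9 → J
  i=23: F-R = 14 → O
  i=24: A-X =  3 → D
  i=25: W-F = 17 → R
  i=26: T-F = 14 → O
  i=27: Y-A = 24 → Y
  i=28: E-N = 17 → R
  i=29: X-U =  3 → D
  i=30: A-R =  9 → J
  i=31: Y-K = 14 → O
  i=32: I-F =  3 → D
  i=33: T-C = 17 → R
  i=34: F-R = 14 → O
  i=35: N-P = 24 → Y
  i=36: C-L = 17 → R
  i=37: M-J =  3 → D
  i=38: I-Z =  9 → J
  shifts repeat with period 8: DROYRDJO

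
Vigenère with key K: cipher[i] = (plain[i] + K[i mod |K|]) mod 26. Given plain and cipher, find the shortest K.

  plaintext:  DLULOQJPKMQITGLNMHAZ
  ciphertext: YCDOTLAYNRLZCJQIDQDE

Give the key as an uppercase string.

VRJDF

  i= 0: Y-D = 21 → V
  i= 1: C-L = 17 → R
  i= 2: D-U =  9 → J
  i= 3: O-L =  3 → D
  i= 4: T-O =  5 → F
  i= 5: L-Q = 21 → V
  i= 6: A-J = 17 → R
  i= 7: Y-P =  9 → J
  i= 8: N-K =  3 → D
  i= 9: R-M =  5 → F
  i=10: L-Q = 21 → V
  i=11: Z-I = 17 → R
  i=12: C-T =  9 → J
  i=13: J-G =  3 → D
  i=14: Q-L =  5 → F
  i=15: I-N = 21 → V
  i=16: D-M = 17 → R
  i=17: Q-H =  9 → J
  i=18: D-A =  3 → D
  i=19: E-Z =  5 → F
  shifts repeat with period 5: VRJDF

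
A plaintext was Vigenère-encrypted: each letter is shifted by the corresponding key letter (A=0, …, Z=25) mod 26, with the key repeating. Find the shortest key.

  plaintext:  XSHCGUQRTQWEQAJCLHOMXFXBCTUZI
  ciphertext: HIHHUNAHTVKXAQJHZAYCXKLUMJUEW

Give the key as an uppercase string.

KQAFOT

  i= 0: H-X = 10 → K
  i= 1: I-S = 16 → Q
  i= 2: H-H =  0 → A
  i= 3: H-C =  5 → F
  i= 4: U-G = 14 → O
  i= 5: N-U = 19 → T
  i= 6: A-Q = 10 → K
  i= 7: H-R = 16 → Q
  i= 8: T-T =  0 → A
  i= 9: V-Q =  5 → F
  i=10: K-W = 14 → O
  i=11: X-E = 19 → T
  i=12: A-Q = 10 → K
  i=13: Q-A = 16 → Q
  i=14: J-J =  0 → A
  i=15: H-C =  5 → F
  i=16: Z-L = 14 → O
  i=17: A-H = 19 → T
  i=18: Y-O = 10 → K
  i=19: C-M = 16 → Q
  i=20: X-X =  0 → A
  i=21: K-F =  5 → F
  i=22: L-X = 14 → O
  i=23: U-B = 19 → T
  i=24: M-C = 10 → K
  i=25: J-T = 16 → Q
  i=26: U-U =  0 → A
  i=27: E-Z =  5 → F
  i=28: W-I = 14 → O
  shifts repeat with period 6: KQAFOT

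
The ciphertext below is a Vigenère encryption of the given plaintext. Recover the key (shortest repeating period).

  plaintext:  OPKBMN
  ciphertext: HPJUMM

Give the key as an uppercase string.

TAZ

  i= 0: H-O = 19 → T
  i= 1: P-P =  0 → A
  i= 2: J-K = 25 → Z
  i= 3: U-B = 19 → T
  i= 4: M-M =  0 → A
  i= 5: M-N = 25 → Z
  shifts repeat with period 3: TAZ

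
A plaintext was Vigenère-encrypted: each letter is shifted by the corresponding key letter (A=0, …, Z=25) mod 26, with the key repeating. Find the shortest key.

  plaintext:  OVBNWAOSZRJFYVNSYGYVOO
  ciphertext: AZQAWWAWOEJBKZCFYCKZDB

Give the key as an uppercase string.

  i= 0: A-O = 12 → M
  i= 1: Z-V =  4 → E
  i= 2: Q-B = 15 → P
  i= 3: A-N = 13 → N
  i= 4: W-W =  0 → A
  i= 5: W-A = 22 → W
  i= 6: A-O = 12 → M
  i= 7: W-S =  4 → E
  i= 8: O-Z = 15 → P
  i= 9: E-R = 13 → N
  i=10: J-J =  0 → A
  i=11: B-F = 22 → W
  i=12: K-Y = 12 → M
  i=13: Z-V =  4 → E
  i=14: C-N = 15 → P
  i=15: F-S = 13 → N
  i=16: Y-Y =  0 → A
  i=17: C-G = 22 → W
  i=18: K-Y = 12 → M
  i=19: Z-V =  4 → E
  i=20: D-O = 15 → P
  i=21: B-O = 13 → N
  shifts repeat with period 6: MEPNAW

MEPNAW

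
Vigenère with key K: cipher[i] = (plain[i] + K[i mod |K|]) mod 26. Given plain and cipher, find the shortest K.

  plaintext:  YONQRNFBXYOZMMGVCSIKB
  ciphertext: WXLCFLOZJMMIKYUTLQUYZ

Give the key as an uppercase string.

YJYMO

  i= 0: W-Y = 24 → Y
  i= 1: X-O =  9 → J
  i= 2: L-N = 24 → Y
  i= 3: C-Q = 12 → M
  i= 4: F-R = 14 → O
  i= 5: L-N = 24 → Y
  i= 6: O-F =  9 → J
  i= 7: Z-B = 24 → Y
  i= 8: J-X = 12 → M
  i= 9: M-Y = 14 → O
  i=10: M-O = 24 → Y
  i=11: I-Z =  9 → J
  i=12: K-M = 24 → Y
  i=13: Y-M = 12 → M
  i=14: U-G = 14 → O
  i=15: T-V = 24 → Y
  i=16: L-C =  9 → J
  i=17: Q-S = 24 → Y
  i=18: U-I = 12 → M
  i=19: Y-K = 14 → O
  i=20: Z-B = 24 → Y
  shifts repeat with period 5: YJYMO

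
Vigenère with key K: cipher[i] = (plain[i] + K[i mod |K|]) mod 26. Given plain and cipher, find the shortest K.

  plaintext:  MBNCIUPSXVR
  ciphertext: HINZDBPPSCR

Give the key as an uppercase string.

  i= 0: H-M = 21 → V
  i= 1: I-B =  7 → H
  i= 2: N-N =  0 → A
  i= 3: Z-C = 23 → X
  i= 4: D-I = 21 → V
  i= 5: B-U =  7 → H
  i= 6: P-P =  0 → A
  i= 7: P-S = 23 → X
  i= 8: S-X = 21 → V
  i= 9: C-V =  7 → H
  i=10: R-R =  0 → A
  shifts repeat with period 4: VHAX

VHAX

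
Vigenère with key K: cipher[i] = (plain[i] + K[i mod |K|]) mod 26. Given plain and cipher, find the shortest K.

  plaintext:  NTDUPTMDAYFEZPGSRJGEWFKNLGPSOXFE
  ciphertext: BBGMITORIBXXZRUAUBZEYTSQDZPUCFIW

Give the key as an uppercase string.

OIDSTAC

  i= 0: B-N = 14 → O
  i= 1: B-T =  8 → I
  i= 2: G-D =  3 → D
  i= 3: M-U = 18 → S
  i= 4: I-P = 19 → T
  i= 5: T-T =  0 → A
  i= 6: O-M =  2 → C
  i= 7: R-D = 14 → O
  i= 8: I-A =  8 → I
  i= 9: B-Y =  3 → D
  i=10: X-F = 18 → S
  i=11: X-E = 19 → T
  i=12: Z-Z =  0 → A
  i=13: R-P =  2 → C
  i=14: U-G = 14 → O
  i=15: A-S =  8 → I
  i=16: U-R =  3 → D
  i=17: B-J = 18 → S
  i=18: Z-G = 19 → T
  i=19: E-E =  0 → A
  i=20: Y-W =  2 → C
  i=21: T-F = 14 → O
  i=22: S-K =  8 → I
  i=23: Q-N =  3 → D
  i=24: D-L = 18 → S
  i=25: Z-G = 19 → T
  i=26: P-P =  0 → A
  i=27: U-S =  2 → C
  i=28: C-O = 14 → O
  i=29: F-X =  8 → I
  i=30: I-F =  3 → D
  i=31: W-E = 18 → S
  shifts repeat with period 7: OIDSTAC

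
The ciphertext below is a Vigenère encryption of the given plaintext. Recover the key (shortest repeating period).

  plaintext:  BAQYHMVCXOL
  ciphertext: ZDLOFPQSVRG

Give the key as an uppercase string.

  i= 0: Z-B = 24 → Y
  i= 1: D-A =  3 → D
  i= 2: L-Q = 21 → V
  i= 3: O-Y = 16 → Q
  i= 4: F-H = 24 → Y
  i= 5: P-M =  3 → D
  i= 6: Q-V = 21 → V
  i= 7: S-C = 16 → Q
  i= 8: V-X = 24 → Y
  i= 9: R-O =  3 → D
  i=10: G-L = 21 → V
  shifts repeat with period 4: YDVQ

YDVQ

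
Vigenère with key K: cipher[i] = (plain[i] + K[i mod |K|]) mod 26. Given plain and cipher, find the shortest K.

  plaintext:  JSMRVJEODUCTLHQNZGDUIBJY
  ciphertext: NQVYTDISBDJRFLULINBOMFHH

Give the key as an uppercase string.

  i= 0: N-J =  4 → E
  i= 1: Q-S = 24 → Y
  i= 2: V-M =  9 → J
  i= 3: Y-R =  7 → H
  i= 4: T-V = 24 → Y
  i= 5: D-J = 20 → U
  i= 6: I-E =  4 → E
  i= 7: S-O =  4 → E
  i= 8: B-D = 24 → Y
  i= 9: D-U =  9 → J
  i=10: J-C =  7 → H
  i=11: R-T = 24 → Y
  i=12: F-L = 20 → U
  i=13: L-H =  4 → E
  i=14: U-Q =  4 → E
  i=15: L-N = 24 → Y
  i=16: I-Z =  9 → J
  i=17: N-G =  7 → H
  i=18: B-D = 24 → Y
  i=19: O-U = 20 → U
  i=20: M-I =  4 → E
  i=21: F-B =  4 → E
  i=22: H-J = 24 → Y
  i=23: H-Y =  9 → J
  shifts repeat with period 7: EYJHYUE

EYJHYUE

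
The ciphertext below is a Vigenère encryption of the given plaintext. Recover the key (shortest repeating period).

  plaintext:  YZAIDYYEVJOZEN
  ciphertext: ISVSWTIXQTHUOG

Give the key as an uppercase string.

  i= 0: I-Y = 10 → K
  i= 1: S-Z = 19 → T
  i= 2: V-A = 21 → V
  i= 3: S-I = 10 → K
  i= 4: W-D = 19 → T
  i= 5: T-Y = 21 → V
  i= 6: I-Y = 10 → K
  i= 7: X-E = 19 → T
  i= 8: Q-V = 21 → V
  i= 9: T-J = 10 → K
  i=10: H-O = 19 → T
  i=11: U-Z = 21 → V
  i=12: O-E = 10 → K
  i=13: G-N = 19 → T
  shifts repeat with period 3: KTV

KTV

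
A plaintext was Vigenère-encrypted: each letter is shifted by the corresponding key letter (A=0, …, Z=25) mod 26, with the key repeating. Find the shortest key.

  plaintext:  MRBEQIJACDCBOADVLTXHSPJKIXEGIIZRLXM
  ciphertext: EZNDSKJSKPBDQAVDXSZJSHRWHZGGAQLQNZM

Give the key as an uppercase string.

SIMZCCA

  i= 0: E-M = 18 → S
  i= 1: Z-R =  8 → I
  i= 2: N-B = 12 → M
  i= 3: D-E = 25 → Z
  i= 4: S-Q =  2 → C
  i= 5: K-I =  2 → C
  i= 6: J-J =  0 → A
  i= 7: S-A = 18 → S
  i= 8: K-C =  8 → I
  i= 9: P-D = 12 → M
  i=10: B-C = 25 → Z
  i=11: D-B =  2 → C
  i=12: Q-O =  2 → C
  i=13: A-A =  0 → A
  i=14: V-D = 18 → S
  i=15: D-V =  8 → I
  i=16: X-L = 12 → M
  i=17: S-T = 25 → Z
  i=18: Z-X =  2 → C
  i=19: J-H =  2 → C
  i=20: S-S =  0 → A
  i=21: H-P = 18 → S
  i=22: R-J =  8 → I
  i=23: W-K = 12 → M
  i=24: H-I = 25 → Z
  i=25: Z-X =  2 → C
  i=26: G-E =  2 → C
  i=27: G-G =  0 → A
  i=28: A-I = 18 → S
  i=29: Q-I =  8 → I
  i=30: L-Z = 12 → M
  i=31: Q-R = 25 → Z
  i=32: N-L =  2 → C
  i=33: Z-X =  2 → C
  i=34: M-M =  0 → A
  shifts repeat with period 7: SIMZCCA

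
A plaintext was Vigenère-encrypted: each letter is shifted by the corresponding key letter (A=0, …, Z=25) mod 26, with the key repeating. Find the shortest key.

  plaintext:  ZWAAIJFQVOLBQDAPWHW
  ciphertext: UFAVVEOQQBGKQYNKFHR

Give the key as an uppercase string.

VJAVN

  i= 0: U-Z = 21 → V
  i= 1: F-W =  9 → J
  i= 2: A-A =  0 → A
  i= 3: V-A = 21 → V
  i= 4: V-I = 13 → N
  i= 5: E-J = 21 → V
  i= 6: O-F =  9 → J
  i= 7: Q-Q =  0 → A
  i= 8: Q-V = 21 → V
  i= 9: B-O = 13 → N
  i=10: G-L = 21 → V
  i=11: K-B =  9 → J
  i=12: Q-Q =  0 → A
  i=13: Y-D = 21 → V
  i=14: N-A = 13 → N
  i=15: K-P = 21 → V
  i=16: F-W =  9 → J
  i=17: H-H =  0 → A
  i=18: R-W = 21 → V
  shifts repeat with period 5: VJAVN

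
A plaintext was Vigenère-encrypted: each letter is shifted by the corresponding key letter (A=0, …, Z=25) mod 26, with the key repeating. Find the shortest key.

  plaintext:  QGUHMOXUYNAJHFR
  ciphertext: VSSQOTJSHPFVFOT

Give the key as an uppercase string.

  i= 0: V-Q =  5 → F
  i= 1: S-G = 12 → M
  i= 2: S-U = 24 → Y
  i= 3: Q-H =  9 → J
  i= 4: O-M =  2 → C
  i= 5: T-O =  5 → F
  i= 6: J-X = 12 → M
  i= 7: S-U = 24 → Y
  i= 8: H-Y =  9 → J
  i= 9: P-N =  2 → C
  i=10: F-A =  5 → F
  i=11: V-J = 12 → M
  i=12: F-H = 24 → Y
  i=13: O-F =  9 → J
  i=14: T-R =  2 → C
  shifts repeat with period 5: FMYJC

FMYJC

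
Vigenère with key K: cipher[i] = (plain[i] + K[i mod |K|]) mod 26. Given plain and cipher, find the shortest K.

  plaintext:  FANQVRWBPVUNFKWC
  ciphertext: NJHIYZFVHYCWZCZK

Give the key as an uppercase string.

  i= 0: N-F =  8 → I
  i= 1: J-A =  9 → J
  i= 2: H-N = 20 → U
  i= 3: I-Q = 18 → S
  i= 4: Y-V =  3 → D
  i= 5: Z-R =  8 → I
  i= 6: F-W =  9 → J
  i= 7: V-B = 20 → U
  i= 8: H-P = 18 → S
  i= 9: Y-V =  3 → D
  i=10: C-U =  8 → I
  i=11: W-N =  9 → J
  i=12: Z-F = 20 → U
  i=13: C-K = 18 → S
  i=14: Z-W =  3 → D
  i=15: K-C =  8 → I
  shifts repeat with period 5: IJUSD

IJUSD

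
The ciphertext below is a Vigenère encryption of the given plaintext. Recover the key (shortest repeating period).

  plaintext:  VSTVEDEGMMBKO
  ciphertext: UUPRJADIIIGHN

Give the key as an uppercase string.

  i= 0: U-V = 25 → Z
  i= 1: U-S =  2 → C
  i= 2: P-T = 22 → W
  i= 3: R-V = 22 → W
  i= 4: J-E =  5 → F
  i= 5: A-D = 23 → X
  i= 6: D-E = 25 → Z
  i= 7: I-G =  2 → C
  i= 8: I-M = 22 → W
  i= 9: I-M = 22 → W
  i=10: G-B =  5 → F
  i=11: H-K = 23 → X
  i=12: N-O = 25 → Z
  shifts repeat with period 6: ZCWWFX

ZCWWFX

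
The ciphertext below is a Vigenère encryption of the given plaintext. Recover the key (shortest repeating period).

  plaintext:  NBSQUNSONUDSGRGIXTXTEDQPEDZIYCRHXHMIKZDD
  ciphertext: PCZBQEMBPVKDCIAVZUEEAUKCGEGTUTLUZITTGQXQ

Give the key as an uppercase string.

CBHLWRUN

  i= 0: P-N =  2 → C
  i= 1: C-B =  1 → B
  i= 2: Z-S =  7 → H
  i= 3: B-Q = 11 → L
  i= 4: Q-U = 22 → W
  i= 5: E-N = 17 → R
  i= 6: M-S = 20 → U
  i= 7: B-O = 13 → N
  i= 8: P-N =  2 → C
  i= 9: V-U =  1 → B
  i=10: K-D =  7 → H
  i=11: D-S = 11 → L
  i=12: C-G = 22 → W
  i=13: I-R = 17 → R
  i=14: A-G = 20 → U
  i=15: V-I = 13 → N
  i=16: Z-X =  2 → C
  i=17: U-T =  1 → B
  i=18: E-X =  7 → H
  i=19: E-T = 11 → L
  i=20: A-E = 22 → W
  i=21: U-D = 17 → R
  i=22: K-Q = 20 → U
  i=23: C-P = 13 → N
  i=24: G-E =  2 → C
  i=25: E-D =  1 → B
  i=26: G-Z =  7 → H
  i=27: T-I = 11 → L
  i=28: U-Y = 22 → W
  i=29: T-C = 17 → R
  i=30: L-R = 20 → U
  i=31: U-H = 13 → N
  i=32: Z-X =  2 → C
  i=33: I-H =  1 → B
  i=34: T-M =  7 → H
  i=35: T-I = 11 → L
  i=36: G-K = 22 → W
  i=37: Q-Z = 17 → R
  i=38: X-D = 20 → U
  i=39: Q-D = 13 → N
  shifts repeat with period 8: CBHLWRUN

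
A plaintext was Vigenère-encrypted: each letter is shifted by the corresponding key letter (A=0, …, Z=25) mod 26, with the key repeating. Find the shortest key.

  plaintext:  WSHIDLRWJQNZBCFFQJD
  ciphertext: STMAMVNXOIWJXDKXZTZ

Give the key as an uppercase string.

WBFSJK

  i= 0: S-W = 22 → W
  i= 1: T-S =  1 → B
  i= 2: M-H =  5 → F
  i= 3: A-I = 18 → S
  i= 4: M-D =  9 → J
  i= 5: V-L = 10 → K
  i= 6: N-R = 22 → W
  i= 7: X-W =  1 → B
  i= 8: O-J =  5 → F
  i= 9: I-Q = 18 → S
  i=10: W-N =  9 → J
  i=11: J-Z = 10 → K
  i=12: X-B = 22 → W
  i=13: D-C =  1 → B
  i=14: K-F =  5 → F
  i=15: X-F = 18 → S
  i=16: Z-Q =  9 → J
  i=17: T-J = 10 → K
  i=18: Z-D = 22 → W
  shifts repeat with period 6: WBFSJK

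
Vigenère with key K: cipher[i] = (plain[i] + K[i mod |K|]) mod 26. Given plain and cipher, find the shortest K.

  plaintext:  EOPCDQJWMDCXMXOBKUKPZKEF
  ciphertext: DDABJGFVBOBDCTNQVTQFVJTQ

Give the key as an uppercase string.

ZPLZGQW

  i= 0: D-E = 25 → Z
  i= 1: D-O = 15 → P
  i= 2: A-P = 11 → L
  i= 3: B-C = 25 → Z
  i= 4: J-D =  6 → G
  i= 5: G-Q = 16 → Q
  i= 6: F-J = 22 → W
  i= 7: V-W = 25 → Z
  i= 8: B-M = 15 → P
  i= 9: O-D = 11 → L
  i=10: B-C = 25 → Z
  i=11: D-X =  6 → G
  i=12: C-M = 16 → Q
  i=13: T-X = 22 → W
  i=14: N-O = 25 → Z
  i=15: Q-B = 15 → P
  i=16: V-K = 11 → L
  i=17: T-U = 25 → Z
  i=18: Q-K =  6 → G
  i=19: F-P = 16 → Q
  i=20: V-Z = 22 → W
  i=21: J-K = 25 → Z
  i=22: T-E = 15 → P
  i=23: Q-F = 11 → L
  shifts repeat with period 7: ZPLZGQW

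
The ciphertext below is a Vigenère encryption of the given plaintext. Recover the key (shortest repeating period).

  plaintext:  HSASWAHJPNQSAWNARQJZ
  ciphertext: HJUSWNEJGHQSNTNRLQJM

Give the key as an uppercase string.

ARUAANX

  i= 0: H-H =  0 → A
  i= 1: J-S = 17 → R
  i= 2: U-A = 20 → U
  i= 3: S-S =  0 → A
  i= 4: W-W =  0 → A
  i= 5: N-A = 13 → N
  i= 6: E-H = 23 → X
  i= 7: J-J =  0 → A
  i= 8: G-P = 17 → R
  i= 9: H-N = 20 → U
  i=10: Q-Q =  0 → A
  i=11: S-S =  0 → A
  i=12: N-A = 13 → N
  i=13: T-W = 23 → X
  i=14: N-N =  0 → A
  i=15: R-A = 17 → R
  i=16: L-R = 20 → U
  i=17: Q-Q =  0 → A
  i=18: J-J =  0 → A
  i=19: M-Z = 13 → N
  shifts repeat with period 7: ARUAANX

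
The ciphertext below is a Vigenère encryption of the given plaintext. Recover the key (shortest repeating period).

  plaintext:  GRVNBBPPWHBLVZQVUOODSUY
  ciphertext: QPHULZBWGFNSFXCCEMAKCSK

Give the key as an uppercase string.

  i= 0: Q-G = 10 → K
  i= 1: P-R = 24 → Y
  i= 2: H-V = 12 → M
  i= 3: U-N =  7 → H
  i= 4: L-B = 10 → K
  i= 5: Z-B = 24 → Y
  i= 6: B-P = 12 → M
  i= 7: W-P =  7 → H
  i= 8: G-W = 10 → K
  i= 9: F-H = 24 → Y
  i=10: N-B = 12 → M
  i=11: S-L =  7 → H
  i=12: F-V = 10 → K
  i=13: X-Z = 24 → Y
  i=14: C-Q = 12 → M
  i=15: C-V =  7 → H
  i=16: E-U = 10 → K
  i=17: M-O = 24 → Y
  i=18: A-O = 12 → M
  i=19: K-D =  7 → H
  i=20: C-S = 10 → K
  i=21: S-U = 24 → Y
  i=22: K-Y = 12 → M
  shifts repeat with period 4: KYMH

KYMH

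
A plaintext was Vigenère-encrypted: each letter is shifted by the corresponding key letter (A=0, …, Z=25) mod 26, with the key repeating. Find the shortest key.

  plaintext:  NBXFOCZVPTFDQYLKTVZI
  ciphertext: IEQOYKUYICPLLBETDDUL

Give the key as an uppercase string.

VDTJKI

  i= 0: I-N = 21 → V
  i= 1: E-B =  3 → D
  i= 2: Q-X = 19 → T
  i= 3: O-F =  9 → J
  i= 4: Y-O = 10 → K
  i= 5: K-C =  8 → I
  i= 6: U-Z = 21 → V
  i= 7: Y-V =  3 → D
  i= 8: I-P = 19 → T
  i= 9: C-T =  9 → J
  i=10: P-F = 10 → K
  i=11: L-D =  8 → I
  i=12: L-Q = 21 → V
  i=13: B-Y =  3 → D
  i=14: E-L = 19 → T
  i=15: T-K =  9 → J
  i=16: D-T = 10 → K
  i=17: D-V =  8 → I
  i=18: U-Z = 21 → V
  i=19: L-I =  3 → D
  shifts repeat with period 6: VDTJKI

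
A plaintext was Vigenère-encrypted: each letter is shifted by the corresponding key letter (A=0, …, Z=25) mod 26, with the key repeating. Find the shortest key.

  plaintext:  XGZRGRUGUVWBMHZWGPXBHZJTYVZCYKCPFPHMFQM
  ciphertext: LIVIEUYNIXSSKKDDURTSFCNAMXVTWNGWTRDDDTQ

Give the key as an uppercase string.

  i= 0: L-X = 14 → O
  i= 1: I-G =  2 → C
  i= 2: V-Z = 22 → W
  i= 3: I-R = 17 → R
  i= 4: E-G = 24 → Y
  i= 5: U-R =  3 → D
  i= 6: Y-U =  4 → E
  i= 7: N-G =  7 → H
  i= 8: I-U = 14 → O
  i= 9: X-V =  2 → C
  i=10: S-W = 22 → W
  i=11: S-B = 17 → R
  i=12: K-M = 24 → Y
  i=13: K-H =  3 → D
  i=14: D-Z =  4 → E
  i=15: D-W =  7 → H
  i=16: U-G = 14 → O
  i=17: R-P =  2 → C
  i=18: T-X = 22 → W
  i=19: S-B = 17 → R
  i=20: F-H = 24 → Y
  i=21: C-Z =  3 → D
  i=22: N-J =  4 → E
  i=23: A-T =  7 → H
  i=24: M-Y = 14 → O
  i=25: X-V =  2 → C
  i=26: V-Z = 22 → W
  i=27: T-C = 17 → R
  i=28: W-Y = 24 → Y
  i=29: N-K =  3 → D
  i=30: G-C =  4 → E
  i=31: W-P =  7 → H
  i=32: T-F = 14 → O
  i=33: R-P =  2 → C
  i=34: D-H = 22 → W
  i=35: D-M = 17 → R
  i=36: D-F = 24 → Y
  i=37: T-Q =  3 → D
  i=38: Q-M =  4 → E
  shifts repeat with period 8: OCWRYDEH

OCWRYDEH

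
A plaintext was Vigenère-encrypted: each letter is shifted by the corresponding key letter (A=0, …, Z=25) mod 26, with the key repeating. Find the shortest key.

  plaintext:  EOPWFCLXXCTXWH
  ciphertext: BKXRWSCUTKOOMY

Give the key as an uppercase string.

XWIVRQR

  i= 0: B-E = 23 → X
  i= 1: K-O = 22 → W
  i= 2: X-P =  8 → I
  i= 3: R-W = 21 → V
  i= 4: W-F = 17 → R
  i= 5: S-C = 16 → Q
  i= 6: C-L = 17 → R
  i= 7: U-X = 23 → X
  i= 8: T-X = 22 → W
  i= 9: K-C =  8 → I
  i=10: O-T = 21 → V
  i=11: O-X = 17 → R
  i=12: M-W = 16 → Q
  i=13: Y-H = 17 → R
  shifts repeat with period 7: XWIVRQR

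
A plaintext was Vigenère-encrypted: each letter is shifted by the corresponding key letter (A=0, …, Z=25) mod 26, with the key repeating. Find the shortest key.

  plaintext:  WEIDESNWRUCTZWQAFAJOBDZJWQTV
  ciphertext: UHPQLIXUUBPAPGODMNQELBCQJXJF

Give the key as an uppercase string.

YDHNHQK

  i= 0: U-W = 24 → Y
  i= 1: H-E =  3 → D
  i= 2: P-I =  7 → H
  i= 3: Q-D = 13 → N
  i= 4: L-E =  7 → H
  i= 5: I-S = 16 → Q
  i= 6: X-N = 10 → K
  i= 7: U-W = 24 → Y
  i= 8: U-R =  3 → D
  i= 9: B-U =  7 → H
  i=10: P-C = 13 → N
  i=11: A-T =  7 → H
  i=12: P-Z = 16 → Q
  i=13: G-W = 10 → K
  i=14: O-Q = 24 → Y
  i=15: D-A =  3 → D
  i=16: M-F =  7 → H
  i=17: N-A = 13 → N
  i=18: Q-J =  7 → H
  i=19: E-O = 16 → Q
  i=20: L-B = 10 → K
  i=21: B-D = 24 → Y
  i=22: C-Z =  3 → D
  i=23: Q-J =  7 → H
  i=24: J-W = 13 → N
  i=25: X-Q =  7 → H
  i=26: J-T = 16 → Q
  i=27: F-V = 10 → K
  shifts repeat with period 7: YDHNHQK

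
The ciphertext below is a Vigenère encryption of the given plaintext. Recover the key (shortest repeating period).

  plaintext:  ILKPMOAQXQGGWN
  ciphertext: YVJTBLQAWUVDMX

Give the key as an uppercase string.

QKZEPX

  i= 0: Y-I = 16 → Q
  i= 1: V-L = 10 → K
  i= 2: J-K = 25 → Z
  i= 3: T-P =  4 → E
  i= 4: B-M = 15 → P
  i= 5: L-O = 23 → X
  i= 6: Q-A = 16 → Q
  i= 7: A-Q = 10 → K
  i= 8: W-X = 25 → Z
  i= 9: U-Q =  4 → E
  i=10: V-G = 15 → P
  i=11: D-G = 23 → X
  i=12: M-W = 16 → Q
  i=13: X-N = 10 → K
  shifts repeat with period 6: QKZEPX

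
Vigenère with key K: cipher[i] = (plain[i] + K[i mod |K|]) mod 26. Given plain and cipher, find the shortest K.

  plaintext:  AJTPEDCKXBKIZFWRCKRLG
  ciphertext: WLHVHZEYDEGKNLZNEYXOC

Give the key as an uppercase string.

WCOGD

  i= 0: W-A = 22 → W
  i= 1: L-J =  2 → C
  i= 2: H-T = 14 → O
  i= 3: V-P =  6 → G
  i= 4: H-E =  3 → D
  i= 5: Z-D = 22 → W
  i= 6: E-C =  2 → C
  i= 7: Y-K = 14 → O
  i= 8: D-X =  6 → G
  i= 9: E-B =  3 → D
  i=10: G-K = 22 → W
  i=11: K-I =  2 → C
  i=12: N-Z = 14 → O
  i=13: L-F =  6 → G
  i=14: Z-W =  3 → D
  i=15: N-R = 22 → W
  i=16: E-C =  2 → C
  i=17: Y-K = 14 → O
  i=18: X-R =  6 → G
  i=19: O-L =  3 → D
  i=20: C-G = 22 → W
  shifts repeat with period 5: WCOGD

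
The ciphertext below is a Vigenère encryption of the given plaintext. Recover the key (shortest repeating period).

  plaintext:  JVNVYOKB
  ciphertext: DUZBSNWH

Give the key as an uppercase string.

UZMG

  i= 0: D-J = 20 → U
  i= 1: U-V = 25 → Z
  i= 2: Z-N = 12 → M
  i= 3: B-V =  6 → G
  i= 4: S-Y = 20 → U
  i= 5: N-O = 25 → Z
  i= 6: W-K = 12 → M
  i= 7: H-B =  6 → G
  shifts repeat with period 4: UZMG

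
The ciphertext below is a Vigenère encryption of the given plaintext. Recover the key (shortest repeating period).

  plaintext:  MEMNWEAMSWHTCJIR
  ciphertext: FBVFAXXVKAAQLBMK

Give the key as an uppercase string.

TXJSE

  i= 0: F-M = 19 → T
  i= 1: B-E = 23 → X
  i= 2: V-M =  9 → J
  i= 3: F-N = 18 → S
  i= 4: A-W =  4 → E
  i= 5: X-E = 19 → T
  i= 6: X-A = 23 → X
  i= 7: V-M =  9 → J
  i= 8: K-S = 18 → S
  i= 9: A-W =  4 → E
  i=10: A-H = 19 → T
  i=11: Q-T = 23 → X
  i=12: L-C =  9 → J
  i=13: B-J = 18 → S
  i=14: M-I =  4 → E
  i=15: K-R = 19 → T
  shifts repeat with period 5: TXJSE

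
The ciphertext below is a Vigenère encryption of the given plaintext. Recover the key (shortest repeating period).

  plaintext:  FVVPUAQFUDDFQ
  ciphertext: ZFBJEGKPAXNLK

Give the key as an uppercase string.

  i= 0: Z-F = 20 → U
  i= 1: F-V = 10 → K
  i= 2: B-V =  6 → G
  i= 3: J-P = 20 → U
  i= 4: E-U = 10 → K
  i= 5: G-A =  6 → G
  i= 6: K-Q = 20 → U
  i= 7: P-F = 10 → K
  i= 8: A-U =  6 → G
  i= 9: X-D = 20 → U
  i=10: N-D = 10 → K
  i=11: L-F =  6 → G
  i=12: K-Q = 20 → U
  shifts repeat with period 3: UKG

UKG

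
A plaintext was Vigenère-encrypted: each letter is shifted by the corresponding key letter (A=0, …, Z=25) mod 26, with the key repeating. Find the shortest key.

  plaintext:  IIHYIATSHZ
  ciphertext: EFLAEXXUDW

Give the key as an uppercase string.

  i= 0: E-I = 22 → W
  i= 1: F-I = 23 → X
  i= 2: L-H =  4 → E
  i= 3: A-Y =  2 → C
  i= 4: E-I = 22 → W
  i= 5: X-A = 23 → X
  i= 6: X-T =  4 → E
  i= 7: U-S =  2 → C
  i= 8: D-H = 22 → W
  i= 9: W-Z = 23 → X
  shifts repeat with period 4: WXEC

WXEC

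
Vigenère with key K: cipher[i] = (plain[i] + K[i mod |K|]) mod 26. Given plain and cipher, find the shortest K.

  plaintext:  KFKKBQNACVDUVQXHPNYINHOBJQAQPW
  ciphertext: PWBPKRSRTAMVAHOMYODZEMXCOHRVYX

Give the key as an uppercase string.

  i= 0: P-K =  5 → F
  i= 1: W-F = 17 → R
  i= 2: B-K = 17 → R
  i= 3: P-K =  5 → F
  i= 4: K-B =  9 → J
  i= 5: R-Q =  1 → B
  i= 6: S-N =  5 → F
  i= 7: R-A = 17 → R
  i= 8: T-C = 17 → R
  i= 9: A-V =  5 → F
  i=10: M-D =  9 → J
  i=11: V-U =  1 → B
  i=12: A-V =  5 → F
  i=13: H-Q = 17 → R
  i=14: O-X = 17 → R
  i=15: M-H =  5 → F
  i=16: Y-P =  9 → J
  i=17: O-N =  1 → B
  i=18: D-Y =  5 → F
  i=19: Z-I = 17 → R
  i=20: E-N = 17 → R
  i=21: M-H =  5 → F
  i=22: X-O =  9 → J
  i=23: C-B =  1 → B
  i=24: O-J =  5 → F
  i=25: H-Q = 17 → R
  i=26: R-A = 17 → R
  i=27: V-Q =  5 → F
  i=28: Y-P =  9 → J
  i=29: X-W =  1 → B
  shifts repeat with period 6: FRRFJB

FRRFJB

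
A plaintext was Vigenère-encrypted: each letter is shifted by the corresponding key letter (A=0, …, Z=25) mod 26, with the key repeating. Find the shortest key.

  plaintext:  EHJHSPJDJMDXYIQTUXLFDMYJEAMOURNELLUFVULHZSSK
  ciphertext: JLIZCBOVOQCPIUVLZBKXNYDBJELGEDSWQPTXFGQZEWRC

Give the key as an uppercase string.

FEZSKMFS

  i= 0: J-E =  5 → F
  i= 1: L-H =  4 → E
  i= 2: I-J = 25 → Z
  i= 3: Z-H = 18 → S
  i= 4: C-S = 10 → K
  i= 5: B-P = 12 → M
  i= 6: O-J =  5 → F
  i= 7: V-D = 18 → S
  i= 8: O-J =  5 → F
  i= 9: Q-M =  4 → E
  i=10: C-D = 25 → Z
  i=11: P-X = 18 → S
  i=12: I-Y = 10 → K
  i=13: U-I = 12 → M
  i=14: V-Q =  5 → F
  i=15: L-T = 18 → S
  i=16: Z-U =  5 → F
  i=17: B-X =  4 → E
  i=18: K-L = 25 → Z
  i=19: X-F = 18 → S
  i=20: N-D = 10 → K
  i=21: Y-M = 12 → M
  i=22: D-Y =  5 → F
  i=23: B-J = 18 → S
  i=24: J-E =  5 → F
  i=25: E-A =  4 → E
  i=26: L-M = 25 → Z
  i=27: G-O = 18 → S
  i=28: E-U = 10 → K
  i=29: D-R = 12 → M
  i=30: S-N =  5 → F
  i=31: W-E = 18 → S
  i=32: Q-L =  5 → F
  i=33: P-L =  4 → E
  i=34: T-U = 25 → Z
  i=35: X-F = 18 → S
  i=36: F-V = 10 → K
  i=37: G-U = 12 → M
  i=38: Q-L =  5 → F
  i=39: Z-H = 18 → S
  i=40: E-Z =  5 → F
  i=41: W-S =  4 → E
  i=42: R-S = 25 → Z
  i=43: C-K = 18 → S
  shifts repeat with period 8: FEZSKMFS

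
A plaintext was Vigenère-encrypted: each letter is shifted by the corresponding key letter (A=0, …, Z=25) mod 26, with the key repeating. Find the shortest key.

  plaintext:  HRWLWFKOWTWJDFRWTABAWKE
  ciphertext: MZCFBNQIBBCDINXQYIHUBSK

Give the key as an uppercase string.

  i= 0: M-H =  5 → F
  i= 1: Z-R =  8 → I
  i= 2: C-W =  6 → G
  i= 3: F-L = 20 → U
  i= 4: B-W =  5 → F
  i= 5: N-F =  8 → I
  i= 6: Q-K =  6 → G
  i= 7: I-O = 20 → U
  i= 8: B-W =  5 → F
  i= 9: B-T =  8 → I
  i=10: C-W =  6 → G
  i=11: D-J = 20 → U
  i=12: I-D =  5 → F
  i=13: N-F =  8 → I
  i=14: X-R =  6 → G
  i=15: Q-W = 20 → U
  i=16: Y-T =  5 → F
  i=17: I-A =  8 → I
  i=18: H-B =  6 → G
  i=19: U-A = 20 → U
  i=20: B-W =  5 → F
  i=21: S-K =  8 → I
  i=22: K-E =  6 → G
  shifts repeat with period 4: FIGU

FIGU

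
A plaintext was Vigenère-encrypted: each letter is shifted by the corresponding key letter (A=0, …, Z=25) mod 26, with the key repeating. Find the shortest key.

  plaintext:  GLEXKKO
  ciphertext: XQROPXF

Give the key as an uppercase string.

RFN

  i= 0: X-G = 17 → R
  i= 1: Q-L =  5 → F
  i= 2: R-E = 13 → N
  i= 3: O-X = 17 → R
  i= 4: P-K =  5 → F
  i= 5: X-K = 13 → N
  i= 6: F-O = 17 → R
  shifts repeat with period 3: RFN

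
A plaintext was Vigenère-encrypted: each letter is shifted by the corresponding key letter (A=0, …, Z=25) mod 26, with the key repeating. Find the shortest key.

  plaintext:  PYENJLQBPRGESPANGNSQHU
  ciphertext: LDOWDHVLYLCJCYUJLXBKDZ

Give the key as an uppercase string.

  i= 0: L-P = 22 → W
  i= 1: D-Y =  5 → F
  i= 2: O-E = 10 → K
  i= 3: W-N =  9 → J
  i= 4: D-J = 20 → U
  i= 5: H-L = 22 → W
  i= 6: V-Q =  5 → F
  i= 7: L-B = 10 → K
  i= 8: Y-P =  9 → J
  i= 9: L-R = 20 → U
  i=10: C-G = 22 → W
  i=11: J-E =  5 → F
  i=12: C-S = 10 → K
  i=13: Y-P =  9 → J
  i=14: U-A = 20 → U
  i=15: J-N = 22 → W
  i=16: L-G =  5 → F
  i=17: X-N = 10 → K
  i=18: B-S =  9 → J
  i=19: K-Q = 20 → U
  i=20: D-H = 22 → W
  i=21: Z-U =  5 → F
  shifts repeat with period 5: WFKJU

WFKJU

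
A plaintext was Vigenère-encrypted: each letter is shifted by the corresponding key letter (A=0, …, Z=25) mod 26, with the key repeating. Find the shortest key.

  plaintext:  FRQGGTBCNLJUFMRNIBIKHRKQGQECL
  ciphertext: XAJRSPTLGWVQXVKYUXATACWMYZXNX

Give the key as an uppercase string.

SJTLMW

  i= 0: X-F = 18 → S
  i= 1: A-R =  9 → J
  i= 2: J-Q = 19 → T
  i= 3: R-G = 11 → L
  i= 4: S-G = 12 → M
  i= 5: P-T = 22 → W
  i= 6: T-B = 18 → S
  i= 7: L-C =  9 → J
  i= 8: G-N = 19 → T
  i= 9: W-L = 11 → L
  i=10: V-J = 12 → M
  i=11: Q-U = 22 → W
  i=12: X-F = 18 → S
  i=13: V-M =  9 → J
  i=14: K-R = 19 → T
  i=15: Y-N = 11 → L
  i=16: U-I = 12 → M
  i=17: X-B = 22 → W
  i=18: A-I = 18 → S
  i=19: T-K =  9 → J
  i=20: A-H = 19 → T
  i=21: C-R = 11 → L
  i=22: W-K = 12 → M
  i=23: M-Q = 22 → W
  i=24: Y-G = 18 → S
  i=25: Z-Q =  9 → J
  i=26: X-E = 19 → T
  i=27: N-C = 11 → L
  i=28: X-L = 12 → M
  shifts repeat with period 6: SJTLMW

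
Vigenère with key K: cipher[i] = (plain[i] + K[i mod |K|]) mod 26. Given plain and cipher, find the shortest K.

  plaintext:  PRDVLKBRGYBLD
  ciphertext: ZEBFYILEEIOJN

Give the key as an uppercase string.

  i= 0: Z-P = 10 → K
  i= 1: E-R = 13 → N
  i= 2: B-D = 24 → Y
  i= 3: F-V = 10 → K
  i= 4: Y-L = 13 → N
  i= 5: I-K = 24 → Y
  i= 6: L-B = 10 → K
  i= 7: E-R = 13 → N
  i= 8: E-G = 24 → Y
  i= 9: I-Y = 10 → K
  i=10: O-B = 13 → N
  i=11: J-L = 24 → Y
  i=12: N-D = 10 → K
  shifts repeat with period 3: KNY

KNY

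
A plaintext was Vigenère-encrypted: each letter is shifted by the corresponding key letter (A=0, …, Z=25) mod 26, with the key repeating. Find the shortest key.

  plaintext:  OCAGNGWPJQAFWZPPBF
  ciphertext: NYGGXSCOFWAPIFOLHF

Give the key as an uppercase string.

  i= 0: N-O = 25 → Z
  i= 1: Y-C = 22 → W
  i= 2: G-A =  6 → G
  i= 3: G-G =  0 → A
  i= 4: X-N = 10 → K
  i= 5: S-G = 12 → M
  i= 6: C-W =  6 → G
  i= 7: O-P = 25 → Z
  i= 8: F-J = 22 → W
  i= 9: W-Q =  6 → G
  i=10: A-A =  0 → A
  i=11: P-F = 10 → K
  i=12: I-W = 12 → M
  i=13: F-Z =  6 → G
  i=14: O-P = 25 → Z
  i=15: L-P = 22 → W
  i=16: H-B =  6 → G
  i=17: F-F =  0 → A
  shifts repeat with period 7: ZWGAKMG

ZWGAKMG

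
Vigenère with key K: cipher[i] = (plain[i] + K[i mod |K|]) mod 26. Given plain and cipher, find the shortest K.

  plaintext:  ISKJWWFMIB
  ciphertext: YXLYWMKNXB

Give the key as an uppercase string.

QFBPA

  i= 0: Y-I = 16 → Q
  i= 1: X-S =  5 → F
  i= 2: L-K =  1 → B
  i= 3: Y-J = 15 → P
  i= 4: W-W =  0 → A
  i= 5: M-W = 16 → Q
  i= 6: K-F =  5 → F
  i= 7: N-M =  1 → B
  i= 8: X-I = 15 → P
  i= 9: B-B =  0 → A
  shifts repeat with period 5: QFBPA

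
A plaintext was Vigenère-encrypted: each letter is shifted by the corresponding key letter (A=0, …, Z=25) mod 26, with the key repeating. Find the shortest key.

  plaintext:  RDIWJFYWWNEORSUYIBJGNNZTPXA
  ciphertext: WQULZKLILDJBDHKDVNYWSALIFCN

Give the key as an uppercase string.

FNMPQ

  i= 0: W-R =  5 → F
  i= 1: Q-D = 13 → N
  i= 2: U-I = 12 → M
  i= 3: L-W = 15 → P
  i= 4: Z-J = 16 → Q
  i= 5: K-F =  5 → F
  i= 6: L-Y = 13 → N
  i= 7: I-W = 12 → M
  i= 8: L-W = 15 → P
  i= 9: D-N = 16 → Q
  i=10: J-E =  5 → F
  i=11: B-O = 13 → N
  i=12: D-R = 12 → M
  i=13: H-S = 15 → P
  i=14: K-U = 16 → Q
  i=15: D-Y =  5 → F
  i=16: V-I = 13 → N
  i=17: N-B = 12 → M
  i=18: Y-J = 15 → P
  i=19: W-G = 16 → Q
  i=20: S-N =  5 → F
  i=21: A-N = 13 → N
  i=22: L-Z = 12 → M
  i=23: I-T = 15 → P
  i=24: F-P = 16 → Q
  i=25: C-X =  5 → F
  i=26: N-A = 13 → N
  shifts repeat with period 5: FNMPQ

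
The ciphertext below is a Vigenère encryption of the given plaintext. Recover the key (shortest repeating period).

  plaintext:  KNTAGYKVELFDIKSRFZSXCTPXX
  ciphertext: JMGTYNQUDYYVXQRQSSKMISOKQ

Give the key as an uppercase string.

ZZNTSPG

  i= 0: J-K = 25 → Z
  i= 1: M-N = 25 → Z
  i= 2: G-T = 13 → N
  i= 3: T-A = 19 → T
  i= 4: Y-G = 18 → S
  i= 5: N-Y = 15 → P
  i= 6: Q-K =  6 → G
  i= 7: U-V = 25 → Z
  i= 8: D-E = 25 → Z
  i= 9: Y-L = 13 → N
  i=10: Y-F = 19 → T
  i=11: V-D = 18 → S
  i=12: X-I = 15 → P
  i=13: Q-K =  6 → G
  i=14: R-S = 25 → Z
  i=15: Q-R = 25 → Z
  i=16: S-F = 13 → N
  i=17: S-Z = 19 → T
  i=18: K-S = 18 → S
  i=19: M-X = 15 → P
  i=20: I-C =  6 → G
  i=21: S-T = 25 → Z
  i=22: O-P = 25 → Z
  i=23: K-X = 13 → N
  i=24: Q-X = 19 → T
  shifts repeat with period 7: ZZNTSPG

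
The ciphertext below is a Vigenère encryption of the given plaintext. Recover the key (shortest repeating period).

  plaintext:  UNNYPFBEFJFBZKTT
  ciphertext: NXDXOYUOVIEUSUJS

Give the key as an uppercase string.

TKQZZT

  i= 0: N-U = 19 → T
  i= 1: X-N = 10 → K
  i= 2: D-N = 16 → Q
  i= 3: X-Y = 25 → Z
  i= 4: O-P = 25 → Z
  i= 5: Y-F = 19 → T
  i= 6: U-B = 19 → T
  i= 7: O-E = 10 → K
  i= 8: V-F = 16 → Q
  i= 9: I-J = 25 → Z
  i=10: E-F = 25 → Z
  i=11: U-B = 19 → T
  i=12: S-Z = 19 → T
  i=13: U-K = 10 → K
  i=14: J-T = 16 → Q
  i=15: S-T = 25 → Z
  shifts repeat with period 6: TKQZZT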